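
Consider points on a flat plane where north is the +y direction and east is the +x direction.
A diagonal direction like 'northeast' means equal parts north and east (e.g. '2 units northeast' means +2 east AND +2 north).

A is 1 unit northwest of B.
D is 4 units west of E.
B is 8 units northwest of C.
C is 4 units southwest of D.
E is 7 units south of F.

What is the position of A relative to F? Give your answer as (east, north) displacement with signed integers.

Answer: A is at (east=-17, north=-2) relative to F.

Derivation:
Place F at the origin (east=0, north=0).
  E is 7 units south of F: delta (east=+0, north=-7); E at (east=0, north=-7).
  D is 4 units west of E: delta (east=-4, north=+0); D at (east=-4, north=-7).
  C is 4 units southwest of D: delta (east=-4, north=-4); C at (east=-8, north=-11).
  B is 8 units northwest of C: delta (east=-8, north=+8); B at (east=-16, north=-3).
  A is 1 unit northwest of B: delta (east=-1, north=+1); A at (east=-17, north=-2).
Therefore A relative to F: (east=-17, north=-2).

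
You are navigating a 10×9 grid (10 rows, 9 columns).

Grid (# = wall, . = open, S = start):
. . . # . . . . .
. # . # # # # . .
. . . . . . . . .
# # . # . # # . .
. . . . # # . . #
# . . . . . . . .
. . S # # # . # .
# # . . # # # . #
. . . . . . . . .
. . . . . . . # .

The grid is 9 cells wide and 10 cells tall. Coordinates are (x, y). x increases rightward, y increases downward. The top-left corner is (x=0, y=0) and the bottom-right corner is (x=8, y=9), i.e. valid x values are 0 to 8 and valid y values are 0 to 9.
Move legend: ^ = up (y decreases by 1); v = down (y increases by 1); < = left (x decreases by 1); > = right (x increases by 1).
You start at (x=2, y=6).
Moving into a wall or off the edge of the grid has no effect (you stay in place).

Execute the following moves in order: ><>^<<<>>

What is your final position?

Answer: Final position: (x=3, y=5)

Derivation:
Start: (x=2, y=6)
  > (right): blocked, stay at (x=2, y=6)
  < (left): (x=2, y=6) -> (x=1, y=6)
  > (right): (x=1, y=6) -> (x=2, y=6)
  ^ (up): (x=2, y=6) -> (x=2, y=5)
  < (left): (x=2, y=5) -> (x=1, y=5)
  < (left): blocked, stay at (x=1, y=5)
  < (left): blocked, stay at (x=1, y=5)
  > (right): (x=1, y=5) -> (x=2, y=5)
  > (right): (x=2, y=5) -> (x=3, y=5)
Final: (x=3, y=5)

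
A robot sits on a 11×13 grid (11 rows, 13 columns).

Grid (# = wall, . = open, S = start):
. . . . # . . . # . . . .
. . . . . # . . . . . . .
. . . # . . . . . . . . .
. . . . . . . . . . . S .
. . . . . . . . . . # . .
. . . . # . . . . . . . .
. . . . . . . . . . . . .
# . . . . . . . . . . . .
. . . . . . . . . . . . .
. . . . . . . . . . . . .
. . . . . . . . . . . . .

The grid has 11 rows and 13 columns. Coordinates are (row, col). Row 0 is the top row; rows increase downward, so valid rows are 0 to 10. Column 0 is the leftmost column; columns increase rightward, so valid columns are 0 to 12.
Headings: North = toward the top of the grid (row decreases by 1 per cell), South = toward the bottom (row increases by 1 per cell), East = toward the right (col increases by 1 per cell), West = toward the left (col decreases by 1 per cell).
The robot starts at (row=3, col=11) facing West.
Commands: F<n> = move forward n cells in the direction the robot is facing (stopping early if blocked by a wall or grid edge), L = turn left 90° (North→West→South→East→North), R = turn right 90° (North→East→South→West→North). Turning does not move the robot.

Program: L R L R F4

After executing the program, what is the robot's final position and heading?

Start: (row=3, col=11), facing West
  L: turn left, now facing South
  R: turn right, now facing West
  L: turn left, now facing South
  R: turn right, now facing West
  F4: move forward 4, now at (row=3, col=7)
Final: (row=3, col=7), facing West

Answer: Final position: (row=3, col=7), facing West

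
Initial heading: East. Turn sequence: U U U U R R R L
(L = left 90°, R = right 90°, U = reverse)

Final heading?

Start: East
  U (U-turn (180°)) -> West
  U (U-turn (180°)) -> East
  U (U-turn (180°)) -> West
  U (U-turn (180°)) -> East
  R (right (90° clockwise)) -> South
  R (right (90° clockwise)) -> West
  R (right (90° clockwise)) -> North
  L (left (90° counter-clockwise)) -> West
Final: West

Answer: Final heading: West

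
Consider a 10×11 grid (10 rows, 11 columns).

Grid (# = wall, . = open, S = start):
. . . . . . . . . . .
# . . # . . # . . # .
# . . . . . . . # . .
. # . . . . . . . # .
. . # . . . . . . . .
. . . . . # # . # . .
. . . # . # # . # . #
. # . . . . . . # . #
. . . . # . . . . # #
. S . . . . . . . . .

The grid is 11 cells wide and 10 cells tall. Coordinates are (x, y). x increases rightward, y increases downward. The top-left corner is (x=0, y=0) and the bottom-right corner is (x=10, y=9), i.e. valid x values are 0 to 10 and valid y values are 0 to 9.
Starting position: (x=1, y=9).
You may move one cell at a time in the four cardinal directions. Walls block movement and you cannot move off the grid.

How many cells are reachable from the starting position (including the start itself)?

Answer: Reachable cells: 87

Derivation:
BFS flood-fill from (x=1, y=9):
  Distance 0: (x=1, y=9)
  Distance 1: (x=1, y=8), (x=0, y=9), (x=2, y=9)
  Distance 2: (x=0, y=8), (x=2, y=8), (x=3, y=9)
  Distance 3: (x=0, y=7), (x=2, y=7), (x=3, y=8), (x=4, y=9)
  Distance 4: (x=0, y=6), (x=2, y=6), (x=3, y=7), (x=5, y=9)
  Distance 5: (x=0, y=5), (x=2, y=5), (x=1, y=6), (x=4, y=7), (x=5, y=8), (x=6, y=9)
  Distance 6: (x=0, y=4), (x=1, y=5), (x=3, y=5), (x=4, y=6), (x=5, y=7), (x=6, y=8), (x=7, y=9)
  Distance 7: (x=0, y=3), (x=1, y=4), (x=3, y=4), (x=4, y=5), (x=6, y=7), (x=7, y=8), (x=8, y=9)
  Distance 8: (x=3, y=3), (x=4, y=4), (x=7, y=7), (x=8, y=8), (x=9, y=9)
  Distance 9: (x=3, y=2), (x=2, y=3), (x=4, y=3), (x=5, y=4), (x=7, y=6), (x=10, y=9)
  Distance 10: (x=2, y=2), (x=4, y=2), (x=5, y=3), (x=6, y=4), (x=7, y=5)
  Distance 11: (x=2, y=1), (x=4, y=1), (x=1, y=2), (x=5, y=2), (x=6, y=3), (x=7, y=4)
  Distance 12: (x=2, y=0), (x=4, y=0), (x=1, y=1), (x=5, y=1), (x=6, y=2), (x=7, y=3), (x=8, y=4)
  Distance 13: (x=1, y=0), (x=3, y=0), (x=5, y=0), (x=7, y=2), (x=8, y=3), (x=9, y=4)
  Distance 14: (x=0, y=0), (x=6, y=0), (x=7, y=1), (x=10, y=4), (x=9, y=5)
  Distance 15: (x=7, y=0), (x=8, y=1), (x=10, y=3), (x=10, y=5), (x=9, y=6)
  Distance 16: (x=8, y=0), (x=10, y=2), (x=9, y=7)
  Distance 17: (x=9, y=0), (x=10, y=1), (x=9, y=2)
  Distance 18: (x=10, y=0)
Total reachable: 87 (grid has 87 open cells total)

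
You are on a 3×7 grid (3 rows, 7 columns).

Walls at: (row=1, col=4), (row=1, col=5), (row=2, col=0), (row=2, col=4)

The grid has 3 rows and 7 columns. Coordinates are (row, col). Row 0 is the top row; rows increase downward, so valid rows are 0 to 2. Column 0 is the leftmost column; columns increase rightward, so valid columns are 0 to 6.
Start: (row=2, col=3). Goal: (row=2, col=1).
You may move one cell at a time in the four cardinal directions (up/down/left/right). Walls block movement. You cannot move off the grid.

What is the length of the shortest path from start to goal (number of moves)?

Answer: Shortest path length: 2

Derivation:
BFS from (row=2, col=3) until reaching (row=2, col=1):
  Distance 0: (row=2, col=3)
  Distance 1: (row=1, col=3), (row=2, col=2)
  Distance 2: (row=0, col=3), (row=1, col=2), (row=2, col=1)  <- goal reached here
One shortest path (2 moves): (row=2, col=3) -> (row=2, col=2) -> (row=2, col=1)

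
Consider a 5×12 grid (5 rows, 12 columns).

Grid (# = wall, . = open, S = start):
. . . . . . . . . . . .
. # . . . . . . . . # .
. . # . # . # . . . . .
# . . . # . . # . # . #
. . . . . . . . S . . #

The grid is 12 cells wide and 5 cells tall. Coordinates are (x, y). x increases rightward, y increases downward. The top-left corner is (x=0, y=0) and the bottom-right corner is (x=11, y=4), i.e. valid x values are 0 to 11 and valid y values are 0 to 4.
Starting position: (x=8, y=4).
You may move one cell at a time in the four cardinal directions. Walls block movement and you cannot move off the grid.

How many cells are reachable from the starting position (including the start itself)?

BFS flood-fill from (x=8, y=4):
  Distance 0: (x=8, y=4)
  Distance 1: (x=8, y=3), (x=7, y=4), (x=9, y=4)
  Distance 2: (x=8, y=2), (x=6, y=4), (x=10, y=4)
  Distance 3: (x=8, y=1), (x=7, y=2), (x=9, y=2), (x=6, y=3), (x=10, y=3), (x=5, y=4)
  Distance 4: (x=8, y=0), (x=7, y=1), (x=9, y=1), (x=10, y=2), (x=5, y=3), (x=4, y=4)
  Distance 5: (x=7, y=0), (x=9, y=0), (x=6, y=1), (x=5, y=2), (x=11, y=2), (x=3, y=4)
  Distance 6: (x=6, y=0), (x=10, y=0), (x=5, y=1), (x=11, y=1), (x=3, y=3), (x=2, y=4)
  Distance 7: (x=5, y=0), (x=11, y=0), (x=4, y=1), (x=3, y=2), (x=2, y=3), (x=1, y=4)
  Distance 8: (x=4, y=0), (x=3, y=1), (x=1, y=3), (x=0, y=4)
  Distance 9: (x=3, y=0), (x=2, y=1), (x=1, y=2)
  Distance 10: (x=2, y=0), (x=0, y=2)
  Distance 11: (x=1, y=0), (x=0, y=1)
  Distance 12: (x=0, y=0)
Total reachable: 49 (grid has 49 open cells total)

Answer: Reachable cells: 49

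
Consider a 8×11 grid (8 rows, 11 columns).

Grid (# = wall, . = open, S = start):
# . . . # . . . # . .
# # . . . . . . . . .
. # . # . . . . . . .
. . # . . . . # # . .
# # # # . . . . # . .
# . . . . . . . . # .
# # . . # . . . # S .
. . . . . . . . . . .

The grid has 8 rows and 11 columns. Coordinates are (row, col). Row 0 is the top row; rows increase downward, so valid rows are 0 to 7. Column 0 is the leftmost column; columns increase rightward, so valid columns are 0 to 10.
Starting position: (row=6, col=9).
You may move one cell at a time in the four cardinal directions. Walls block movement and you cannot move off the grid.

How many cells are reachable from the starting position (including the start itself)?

Answer: Reachable cells: 64

Derivation:
BFS flood-fill from (row=6, col=9):
  Distance 0: (row=6, col=9)
  Distance 1: (row=6, col=10), (row=7, col=9)
  Distance 2: (row=5, col=10), (row=7, col=8), (row=7, col=10)
  Distance 3: (row=4, col=10), (row=7, col=7)
  Distance 4: (row=3, col=10), (row=4, col=9), (row=6, col=7), (row=7, col=6)
  Distance 5: (row=2, col=10), (row=3, col=9), (row=5, col=7), (row=6, col=6), (row=7, col=5)
  Distance 6: (row=1, col=10), (row=2, col=9), (row=4, col=7), (row=5, col=6), (row=5, col=8), (row=6, col=5), (row=7, col=4)
  Distance 7: (row=0, col=10), (row=1, col=9), (row=2, col=8), (row=4, col=6), (row=5, col=5), (row=7, col=3)
  Distance 8: (row=0, col=9), (row=1, col=8), (row=2, col=7), (row=3, col=6), (row=4, col=5), (row=5, col=4), (row=6, col=3), (row=7, col=2)
  Distance 9: (row=1, col=7), (row=2, col=6), (row=3, col=5), (row=4, col=4), (row=5, col=3), (row=6, col=2), (row=7, col=1)
  Distance 10: (row=0, col=7), (row=1, col=6), (row=2, col=5), (row=3, col=4), (row=5, col=2), (row=7, col=0)
  Distance 11: (row=0, col=6), (row=1, col=5), (row=2, col=4), (row=3, col=3), (row=5, col=1)
  Distance 12: (row=0, col=5), (row=1, col=4)
  Distance 13: (row=1, col=3)
  Distance 14: (row=0, col=3), (row=1, col=2)
  Distance 15: (row=0, col=2), (row=2, col=2)
  Distance 16: (row=0, col=1)
Total reachable: 64 (grid has 67 open cells total)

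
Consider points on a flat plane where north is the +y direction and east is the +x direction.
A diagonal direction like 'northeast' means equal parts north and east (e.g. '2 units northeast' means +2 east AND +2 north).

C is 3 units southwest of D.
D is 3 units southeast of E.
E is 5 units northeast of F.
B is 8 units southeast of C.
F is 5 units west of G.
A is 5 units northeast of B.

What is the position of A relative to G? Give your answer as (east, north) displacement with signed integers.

Place G at the origin (east=0, north=0).
  F is 5 units west of G: delta (east=-5, north=+0); F at (east=-5, north=0).
  E is 5 units northeast of F: delta (east=+5, north=+5); E at (east=0, north=5).
  D is 3 units southeast of E: delta (east=+3, north=-3); D at (east=3, north=2).
  C is 3 units southwest of D: delta (east=-3, north=-3); C at (east=0, north=-1).
  B is 8 units southeast of C: delta (east=+8, north=-8); B at (east=8, north=-9).
  A is 5 units northeast of B: delta (east=+5, north=+5); A at (east=13, north=-4).
Therefore A relative to G: (east=13, north=-4).

Answer: A is at (east=13, north=-4) relative to G.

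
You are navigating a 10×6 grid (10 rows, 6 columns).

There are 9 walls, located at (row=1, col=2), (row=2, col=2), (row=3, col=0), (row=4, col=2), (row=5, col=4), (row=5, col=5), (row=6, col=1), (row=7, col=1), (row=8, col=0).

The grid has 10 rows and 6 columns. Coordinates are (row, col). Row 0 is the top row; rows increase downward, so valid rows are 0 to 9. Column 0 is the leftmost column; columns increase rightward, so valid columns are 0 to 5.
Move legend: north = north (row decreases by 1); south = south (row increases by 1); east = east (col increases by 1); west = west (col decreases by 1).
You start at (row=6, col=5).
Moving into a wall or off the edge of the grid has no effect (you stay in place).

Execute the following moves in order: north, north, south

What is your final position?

Answer: Final position: (row=7, col=5)

Derivation:
Start: (row=6, col=5)
  north (north): blocked, stay at (row=6, col=5)
  north (north): blocked, stay at (row=6, col=5)
  south (south): (row=6, col=5) -> (row=7, col=5)
Final: (row=7, col=5)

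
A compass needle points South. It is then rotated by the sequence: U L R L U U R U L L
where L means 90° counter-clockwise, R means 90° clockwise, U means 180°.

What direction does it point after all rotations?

Start: South
  U (U-turn (180°)) -> North
  L (left (90° counter-clockwise)) -> West
  R (right (90° clockwise)) -> North
  L (left (90° counter-clockwise)) -> West
  U (U-turn (180°)) -> East
  U (U-turn (180°)) -> West
  R (right (90° clockwise)) -> North
  U (U-turn (180°)) -> South
  L (left (90° counter-clockwise)) -> East
  L (left (90° counter-clockwise)) -> North
Final: North

Answer: Final heading: North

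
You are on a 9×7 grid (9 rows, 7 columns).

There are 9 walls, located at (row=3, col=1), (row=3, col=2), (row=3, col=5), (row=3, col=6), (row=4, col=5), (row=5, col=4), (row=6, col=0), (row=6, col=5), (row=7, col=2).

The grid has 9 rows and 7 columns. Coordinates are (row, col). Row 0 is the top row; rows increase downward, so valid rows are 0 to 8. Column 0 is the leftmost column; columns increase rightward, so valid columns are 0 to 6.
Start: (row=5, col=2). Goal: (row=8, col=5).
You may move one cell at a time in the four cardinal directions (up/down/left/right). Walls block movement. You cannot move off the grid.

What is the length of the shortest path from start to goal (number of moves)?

BFS from (row=5, col=2) until reaching (row=8, col=5):
  Distance 0: (row=5, col=2)
  Distance 1: (row=4, col=2), (row=5, col=1), (row=5, col=3), (row=6, col=2)
  Distance 2: (row=4, col=1), (row=4, col=3), (row=5, col=0), (row=6, col=1), (row=6, col=3)
  Distance 3: (row=3, col=3), (row=4, col=0), (row=4, col=4), (row=6, col=4), (row=7, col=1), (row=7, col=3)
  Distance 4: (row=2, col=3), (row=3, col=0), (row=3, col=4), (row=7, col=0), (row=7, col=4), (row=8, col=1), (row=8, col=3)
  Distance 5: (row=1, col=3), (row=2, col=0), (row=2, col=2), (row=2, col=4), (row=7, col=5), (row=8, col=0), (row=8, col=2), (row=8, col=4)
  Distance 6: (row=0, col=3), (row=1, col=0), (row=1, col=2), (row=1, col=4), (row=2, col=1), (row=2, col=5), (row=7, col=6), (row=8, col=5)  <- goal reached here
One shortest path (6 moves): (row=5, col=2) -> (row=5, col=3) -> (row=6, col=3) -> (row=6, col=4) -> (row=7, col=4) -> (row=7, col=5) -> (row=8, col=5)

Answer: Shortest path length: 6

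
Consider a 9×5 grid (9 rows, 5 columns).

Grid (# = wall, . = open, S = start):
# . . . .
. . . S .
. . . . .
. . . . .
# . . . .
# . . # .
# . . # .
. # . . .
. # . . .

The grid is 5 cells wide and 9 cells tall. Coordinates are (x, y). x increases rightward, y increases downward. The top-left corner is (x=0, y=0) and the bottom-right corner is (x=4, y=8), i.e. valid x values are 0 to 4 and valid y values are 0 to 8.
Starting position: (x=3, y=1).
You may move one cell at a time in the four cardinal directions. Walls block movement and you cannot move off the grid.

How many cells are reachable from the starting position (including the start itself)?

BFS flood-fill from (x=3, y=1):
  Distance 0: (x=3, y=1)
  Distance 1: (x=3, y=0), (x=2, y=1), (x=4, y=1), (x=3, y=2)
  Distance 2: (x=2, y=0), (x=4, y=0), (x=1, y=1), (x=2, y=2), (x=4, y=2), (x=3, y=3)
  Distance 3: (x=1, y=0), (x=0, y=1), (x=1, y=2), (x=2, y=3), (x=4, y=3), (x=3, y=4)
  Distance 4: (x=0, y=2), (x=1, y=3), (x=2, y=4), (x=4, y=4)
  Distance 5: (x=0, y=3), (x=1, y=4), (x=2, y=5), (x=4, y=5)
  Distance 6: (x=1, y=5), (x=2, y=6), (x=4, y=6)
  Distance 7: (x=1, y=6), (x=2, y=7), (x=4, y=7)
  Distance 8: (x=3, y=7), (x=2, y=8), (x=4, y=8)
  Distance 9: (x=3, y=8)
Total reachable: 35 (grid has 37 open cells total)

Answer: Reachable cells: 35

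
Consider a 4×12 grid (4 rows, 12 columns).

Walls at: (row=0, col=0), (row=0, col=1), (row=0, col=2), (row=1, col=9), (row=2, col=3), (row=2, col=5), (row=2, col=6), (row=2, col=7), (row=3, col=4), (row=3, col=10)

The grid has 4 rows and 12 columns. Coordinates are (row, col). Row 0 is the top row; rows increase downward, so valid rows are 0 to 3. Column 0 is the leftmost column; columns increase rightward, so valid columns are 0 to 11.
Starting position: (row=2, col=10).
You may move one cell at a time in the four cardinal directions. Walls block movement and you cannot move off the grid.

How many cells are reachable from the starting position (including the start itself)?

BFS flood-fill from (row=2, col=10):
  Distance 0: (row=2, col=10)
  Distance 1: (row=1, col=10), (row=2, col=9), (row=2, col=11)
  Distance 2: (row=0, col=10), (row=1, col=11), (row=2, col=8), (row=3, col=9), (row=3, col=11)
  Distance 3: (row=0, col=9), (row=0, col=11), (row=1, col=8), (row=3, col=8)
  Distance 4: (row=0, col=8), (row=1, col=7), (row=3, col=7)
  Distance 5: (row=0, col=7), (row=1, col=6), (row=3, col=6)
  Distance 6: (row=0, col=6), (row=1, col=5), (row=3, col=5)
  Distance 7: (row=0, col=5), (row=1, col=4)
  Distance 8: (row=0, col=4), (row=1, col=3), (row=2, col=4)
  Distance 9: (row=0, col=3), (row=1, col=2)
  Distance 10: (row=1, col=1), (row=2, col=2)
  Distance 11: (row=1, col=0), (row=2, col=1), (row=3, col=2)
  Distance 12: (row=2, col=0), (row=3, col=1), (row=3, col=3)
  Distance 13: (row=3, col=0)
Total reachable: 38 (grid has 38 open cells total)

Answer: Reachable cells: 38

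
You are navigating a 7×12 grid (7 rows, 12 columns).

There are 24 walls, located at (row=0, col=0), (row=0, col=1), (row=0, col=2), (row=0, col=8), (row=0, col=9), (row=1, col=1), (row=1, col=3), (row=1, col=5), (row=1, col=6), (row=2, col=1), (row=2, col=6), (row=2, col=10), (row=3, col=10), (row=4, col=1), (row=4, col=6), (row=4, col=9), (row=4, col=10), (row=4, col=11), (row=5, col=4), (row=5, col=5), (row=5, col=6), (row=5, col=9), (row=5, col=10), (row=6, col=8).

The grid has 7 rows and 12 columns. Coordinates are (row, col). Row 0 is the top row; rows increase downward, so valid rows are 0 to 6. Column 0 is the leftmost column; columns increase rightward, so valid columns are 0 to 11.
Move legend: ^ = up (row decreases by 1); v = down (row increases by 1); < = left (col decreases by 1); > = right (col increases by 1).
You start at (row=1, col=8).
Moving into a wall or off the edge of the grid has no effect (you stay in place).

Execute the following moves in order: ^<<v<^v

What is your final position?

Answer: Final position: (row=2, col=7)

Derivation:
Start: (row=1, col=8)
  ^ (up): blocked, stay at (row=1, col=8)
  < (left): (row=1, col=8) -> (row=1, col=7)
  < (left): blocked, stay at (row=1, col=7)
  v (down): (row=1, col=7) -> (row=2, col=7)
  < (left): blocked, stay at (row=2, col=7)
  ^ (up): (row=2, col=7) -> (row=1, col=7)
  v (down): (row=1, col=7) -> (row=2, col=7)
Final: (row=2, col=7)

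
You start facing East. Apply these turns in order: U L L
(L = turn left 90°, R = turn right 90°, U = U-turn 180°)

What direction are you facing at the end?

Start: East
  U (U-turn (180°)) -> West
  L (left (90° counter-clockwise)) -> South
  L (left (90° counter-clockwise)) -> East
Final: East

Answer: Final heading: East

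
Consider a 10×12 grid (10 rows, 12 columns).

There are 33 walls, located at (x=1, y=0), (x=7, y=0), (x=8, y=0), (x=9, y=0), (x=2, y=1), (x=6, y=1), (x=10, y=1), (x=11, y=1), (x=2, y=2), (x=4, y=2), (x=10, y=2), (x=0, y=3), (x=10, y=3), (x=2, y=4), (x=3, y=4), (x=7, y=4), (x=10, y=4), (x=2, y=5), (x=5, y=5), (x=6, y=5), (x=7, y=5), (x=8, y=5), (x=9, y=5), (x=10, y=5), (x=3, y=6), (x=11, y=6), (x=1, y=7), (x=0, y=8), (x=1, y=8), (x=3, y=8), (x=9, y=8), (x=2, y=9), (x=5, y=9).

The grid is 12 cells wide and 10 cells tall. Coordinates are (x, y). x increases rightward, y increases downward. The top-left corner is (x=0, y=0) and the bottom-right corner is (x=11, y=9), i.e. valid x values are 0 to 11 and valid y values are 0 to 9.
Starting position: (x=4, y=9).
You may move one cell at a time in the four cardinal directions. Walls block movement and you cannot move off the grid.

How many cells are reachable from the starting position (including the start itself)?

BFS flood-fill from (x=4, y=9):
  Distance 0: (x=4, y=9)
  Distance 1: (x=4, y=8), (x=3, y=9)
  Distance 2: (x=4, y=7), (x=5, y=8)
  Distance 3: (x=4, y=6), (x=3, y=7), (x=5, y=7), (x=6, y=8)
  Distance 4: (x=4, y=5), (x=5, y=6), (x=2, y=7), (x=6, y=7), (x=7, y=8), (x=6, y=9)
  Distance 5: (x=4, y=4), (x=3, y=5), (x=2, y=6), (x=6, y=6), (x=7, y=7), (x=2, y=8), (x=8, y=8), (x=7, y=9)
  Distance 6: (x=4, y=3), (x=5, y=4), (x=1, y=6), (x=7, y=6), (x=8, y=7), (x=8, y=9)
  Distance 7: (x=3, y=3), (x=5, y=3), (x=6, y=4), (x=1, y=5), (x=0, y=6), (x=8, y=6), (x=9, y=7), (x=9, y=9)
  Distance 8: (x=3, y=2), (x=5, y=2), (x=2, y=3), (x=6, y=3), (x=1, y=4), (x=0, y=5), (x=9, y=6), (x=0, y=7), (x=10, y=7), (x=10, y=9)
  Distance 9: (x=3, y=1), (x=5, y=1), (x=6, y=2), (x=1, y=3), (x=7, y=3), (x=0, y=4), (x=10, y=6), (x=11, y=7), (x=10, y=8), (x=11, y=9)
  Distance 10: (x=3, y=0), (x=5, y=0), (x=4, y=1), (x=1, y=2), (x=7, y=2), (x=8, y=3), (x=11, y=8)
  Distance 11: (x=2, y=0), (x=4, y=0), (x=6, y=0), (x=1, y=1), (x=7, y=1), (x=0, y=2), (x=8, y=2), (x=9, y=3), (x=8, y=4)
  Distance 12: (x=0, y=1), (x=8, y=1), (x=9, y=2), (x=9, y=4)
  Distance 13: (x=0, y=0), (x=9, y=1)
Total reachable: 79 (grid has 87 open cells total)

Answer: Reachable cells: 79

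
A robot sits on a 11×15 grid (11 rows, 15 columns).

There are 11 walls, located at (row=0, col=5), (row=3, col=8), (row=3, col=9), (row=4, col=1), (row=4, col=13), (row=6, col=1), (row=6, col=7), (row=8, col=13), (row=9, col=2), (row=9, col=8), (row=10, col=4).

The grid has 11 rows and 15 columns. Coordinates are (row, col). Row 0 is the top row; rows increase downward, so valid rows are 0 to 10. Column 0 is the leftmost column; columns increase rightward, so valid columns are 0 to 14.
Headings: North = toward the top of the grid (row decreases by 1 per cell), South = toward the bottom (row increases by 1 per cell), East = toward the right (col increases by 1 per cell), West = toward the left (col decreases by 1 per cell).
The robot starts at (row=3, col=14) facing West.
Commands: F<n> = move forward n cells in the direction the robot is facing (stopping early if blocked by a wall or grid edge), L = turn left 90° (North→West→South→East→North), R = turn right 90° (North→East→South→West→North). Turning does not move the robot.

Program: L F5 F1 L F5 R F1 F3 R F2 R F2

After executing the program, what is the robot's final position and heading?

Start: (row=3, col=14), facing West
  L: turn left, now facing South
  F5: move forward 5, now at (row=8, col=14)
  F1: move forward 1, now at (row=9, col=14)
  L: turn left, now facing East
  F5: move forward 0/5 (blocked), now at (row=9, col=14)
  R: turn right, now facing South
  F1: move forward 1, now at (row=10, col=14)
  F3: move forward 0/3 (blocked), now at (row=10, col=14)
  R: turn right, now facing West
  F2: move forward 2, now at (row=10, col=12)
  R: turn right, now facing North
  F2: move forward 2, now at (row=8, col=12)
Final: (row=8, col=12), facing North

Answer: Final position: (row=8, col=12), facing North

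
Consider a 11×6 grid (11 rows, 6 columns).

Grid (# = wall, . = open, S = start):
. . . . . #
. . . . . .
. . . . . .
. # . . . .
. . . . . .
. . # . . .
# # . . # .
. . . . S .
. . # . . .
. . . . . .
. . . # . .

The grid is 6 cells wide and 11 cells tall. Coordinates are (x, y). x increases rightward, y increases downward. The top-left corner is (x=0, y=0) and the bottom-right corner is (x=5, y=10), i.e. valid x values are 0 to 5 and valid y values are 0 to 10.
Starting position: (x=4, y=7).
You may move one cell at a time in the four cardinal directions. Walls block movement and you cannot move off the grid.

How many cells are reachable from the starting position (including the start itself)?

BFS flood-fill from (x=4, y=7):
  Distance 0: (x=4, y=7)
  Distance 1: (x=3, y=7), (x=5, y=7), (x=4, y=8)
  Distance 2: (x=3, y=6), (x=5, y=6), (x=2, y=7), (x=3, y=8), (x=5, y=8), (x=4, y=9)
  Distance 3: (x=3, y=5), (x=5, y=5), (x=2, y=6), (x=1, y=7), (x=3, y=9), (x=5, y=9), (x=4, y=10)
  Distance 4: (x=3, y=4), (x=5, y=4), (x=4, y=5), (x=0, y=7), (x=1, y=8), (x=2, y=9), (x=5, y=10)
  Distance 5: (x=3, y=3), (x=5, y=3), (x=2, y=4), (x=4, y=4), (x=0, y=8), (x=1, y=9), (x=2, y=10)
  Distance 6: (x=3, y=2), (x=5, y=2), (x=2, y=3), (x=4, y=3), (x=1, y=4), (x=0, y=9), (x=1, y=10)
  Distance 7: (x=3, y=1), (x=5, y=1), (x=2, y=2), (x=4, y=2), (x=0, y=4), (x=1, y=5), (x=0, y=10)
  Distance 8: (x=3, y=0), (x=2, y=1), (x=4, y=1), (x=1, y=2), (x=0, y=3), (x=0, y=5)
  Distance 9: (x=2, y=0), (x=4, y=0), (x=1, y=1), (x=0, y=2)
  Distance 10: (x=1, y=0), (x=0, y=1)
  Distance 11: (x=0, y=0)
Total reachable: 58 (grid has 58 open cells total)

Answer: Reachable cells: 58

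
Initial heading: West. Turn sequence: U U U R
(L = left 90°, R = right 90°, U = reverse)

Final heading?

Start: West
  U (U-turn (180°)) -> East
  U (U-turn (180°)) -> West
  U (U-turn (180°)) -> East
  R (right (90° clockwise)) -> South
Final: South

Answer: Final heading: South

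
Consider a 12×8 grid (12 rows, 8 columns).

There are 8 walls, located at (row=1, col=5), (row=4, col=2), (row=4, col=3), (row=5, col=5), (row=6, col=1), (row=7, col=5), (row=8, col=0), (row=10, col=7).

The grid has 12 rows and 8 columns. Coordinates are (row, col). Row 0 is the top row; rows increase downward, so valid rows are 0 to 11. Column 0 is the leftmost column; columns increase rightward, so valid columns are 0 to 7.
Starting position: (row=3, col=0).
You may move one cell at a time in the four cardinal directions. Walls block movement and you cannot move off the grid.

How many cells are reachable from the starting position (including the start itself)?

BFS flood-fill from (row=3, col=0):
  Distance 0: (row=3, col=0)
  Distance 1: (row=2, col=0), (row=3, col=1), (row=4, col=0)
  Distance 2: (row=1, col=0), (row=2, col=1), (row=3, col=2), (row=4, col=1), (row=5, col=0)
  Distance 3: (row=0, col=0), (row=1, col=1), (row=2, col=2), (row=3, col=3), (row=5, col=1), (row=6, col=0)
  Distance 4: (row=0, col=1), (row=1, col=2), (row=2, col=3), (row=3, col=4), (row=5, col=2), (row=7, col=0)
  Distance 5: (row=0, col=2), (row=1, col=3), (row=2, col=4), (row=3, col=5), (row=4, col=4), (row=5, col=3), (row=6, col=2), (row=7, col=1)
  Distance 6: (row=0, col=3), (row=1, col=4), (row=2, col=5), (row=3, col=6), (row=4, col=5), (row=5, col=4), (row=6, col=3), (row=7, col=2), (row=8, col=1)
  Distance 7: (row=0, col=4), (row=2, col=6), (row=3, col=7), (row=4, col=6), (row=6, col=4), (row=7, col=3), (row=8, col=2), (row=9, col=1)
  Distance 8: (row=0, col=5), (row=1, col=6), (row=2, col=7), (row=4, col=7), (row=5, col=6), (row=6, col=5), (row=7, col=4), (row=8, col=3), (row=9, col=0), (row=9, col=2), (row=10, col=1)
  Distance 9: (row=0, col=6), (row=1, col=7), (row=5, col=7), (row=6, col=6), (row=8, col=4), (row=9, col=3), (row=10, col=0), (row=10, col=2), (row=11, col=1)
  Distance 10: (row=0, col=7), (row=6, col=7), (row=7, col=6), (row=8, col=5), (row=9, col=4), (row=10, col=3), (row=11, col=0), (row=11, col=2)
  Distance 11: (row=7, col=7), (row=8, col=6), (row=9, col=5), (row=10, col=4), (row=11, col=3)
  Distance 12: (row=8, col=7), (row=9, col=6), (row=10, col=5), (row=11, col=4)
  Distance 13: (row=9, col=7), (row=10, col=6), (row=11, col=5)
  Distance 14: (row=11, col=6)
  Distance 15: (row=11, col=7)
Total reachable: 88 (grid has 88 open cells total)

Answer: Reachable cells: 88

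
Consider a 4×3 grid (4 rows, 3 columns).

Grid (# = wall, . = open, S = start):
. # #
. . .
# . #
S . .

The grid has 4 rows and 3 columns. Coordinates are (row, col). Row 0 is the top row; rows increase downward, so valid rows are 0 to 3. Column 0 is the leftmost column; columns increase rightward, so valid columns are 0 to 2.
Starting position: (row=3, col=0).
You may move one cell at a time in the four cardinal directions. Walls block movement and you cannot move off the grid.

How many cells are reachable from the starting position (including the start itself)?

BFS flood-fill from (row=3, col=0):
  Distance 0: (row=3, col=0)
  Distance 1: (row=3, col=1)
  Distance 2: (row=2, col=1), (row=3, col=2)
  Distance 3: (row=1, col=1)
  Distance 4: (row=1, col=0), (row=1, col=2)
  Distance 5: (row=0, col=0)
Total reachable: 8 (grid has 8 open cells total)

Answer: Reachable cells: 8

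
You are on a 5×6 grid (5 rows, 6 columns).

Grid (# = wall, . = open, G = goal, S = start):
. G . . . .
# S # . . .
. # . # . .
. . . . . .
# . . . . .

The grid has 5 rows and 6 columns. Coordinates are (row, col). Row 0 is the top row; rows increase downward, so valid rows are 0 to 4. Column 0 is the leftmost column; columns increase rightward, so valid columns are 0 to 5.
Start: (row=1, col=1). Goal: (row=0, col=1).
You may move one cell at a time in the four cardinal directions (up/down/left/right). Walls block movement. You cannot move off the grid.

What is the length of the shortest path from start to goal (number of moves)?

BFS from (row=1, col=1) until reaching (row=0, col=1):
  Distance 0: (row=1, col=1)
  Distance 1: (row=0, col=1)  <- goal reached here
One shortest path (1 moves): (row=1, col=1) -> (row=0, col=1)

Answer: Shortest path length: 1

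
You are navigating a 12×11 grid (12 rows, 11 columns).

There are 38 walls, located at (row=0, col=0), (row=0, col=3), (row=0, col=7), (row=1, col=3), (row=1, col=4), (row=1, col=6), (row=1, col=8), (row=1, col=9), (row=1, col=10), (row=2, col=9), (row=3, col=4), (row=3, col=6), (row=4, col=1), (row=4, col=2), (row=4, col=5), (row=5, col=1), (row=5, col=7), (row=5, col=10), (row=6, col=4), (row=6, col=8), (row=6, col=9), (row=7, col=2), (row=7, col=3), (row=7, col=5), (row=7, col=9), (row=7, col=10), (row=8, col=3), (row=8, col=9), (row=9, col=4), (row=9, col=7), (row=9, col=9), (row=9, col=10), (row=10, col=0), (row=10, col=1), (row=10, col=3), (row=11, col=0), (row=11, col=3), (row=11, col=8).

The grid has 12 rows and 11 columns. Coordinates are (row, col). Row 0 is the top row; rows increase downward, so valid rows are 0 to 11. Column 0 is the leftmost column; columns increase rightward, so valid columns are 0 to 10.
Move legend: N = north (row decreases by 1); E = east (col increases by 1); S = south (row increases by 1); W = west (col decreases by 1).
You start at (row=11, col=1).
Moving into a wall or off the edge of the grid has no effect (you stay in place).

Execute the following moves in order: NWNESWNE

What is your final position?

Start: (row=11, col=1)
  N (north): blocked, stay at (row=11, col=1)
  W (west): blocked, stay at (row=11, col=1)
  N (north): blocked, stay at (row=11, col=1)
  E (east): (row=11, col=1) -> (row=11, col=2)
  S (south): blocked, stay at (row=11, col=2)
  W (west): (row=11, col=2) -> (row=11, col=1)
  N (north): blocked, stay at (row=11, col=1)
  E (east): (row=11, col=1) -> (row=11, col=2)
Final: (row=11, col=2)

Answer: Final position: (row=11, col=2)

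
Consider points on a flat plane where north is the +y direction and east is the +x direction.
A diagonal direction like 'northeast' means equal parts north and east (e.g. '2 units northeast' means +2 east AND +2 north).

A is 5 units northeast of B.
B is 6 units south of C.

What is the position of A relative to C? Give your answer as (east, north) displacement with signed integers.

Answer: A is at (east=5, north=-1) relative to C.

Derivation:
Place C at the origin (east=0, north=0).
  B is 6 units south of C: delta (east=+0, north=-6); B at (east=0, north=-6).
  A is 5 units northeast of B: delta (east=+5, north=+5); A at (east=5, north=-1).
Therefore A relative to C: (east=5, north=-1).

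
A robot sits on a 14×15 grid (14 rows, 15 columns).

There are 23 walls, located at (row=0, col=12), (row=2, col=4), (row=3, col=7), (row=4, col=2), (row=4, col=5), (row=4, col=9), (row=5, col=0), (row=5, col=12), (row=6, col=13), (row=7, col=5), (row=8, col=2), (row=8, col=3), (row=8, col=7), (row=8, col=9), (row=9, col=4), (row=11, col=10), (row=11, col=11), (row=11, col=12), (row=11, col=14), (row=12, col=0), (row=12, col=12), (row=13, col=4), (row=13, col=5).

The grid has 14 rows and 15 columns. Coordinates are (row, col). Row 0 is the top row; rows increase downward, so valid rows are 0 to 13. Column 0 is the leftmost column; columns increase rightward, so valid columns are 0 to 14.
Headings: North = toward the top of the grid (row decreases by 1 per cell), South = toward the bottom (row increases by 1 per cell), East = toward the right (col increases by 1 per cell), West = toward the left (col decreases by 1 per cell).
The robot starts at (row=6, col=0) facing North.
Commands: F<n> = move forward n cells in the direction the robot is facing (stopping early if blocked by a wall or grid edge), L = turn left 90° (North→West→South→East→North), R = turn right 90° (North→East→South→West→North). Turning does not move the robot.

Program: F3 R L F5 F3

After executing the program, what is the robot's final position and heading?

Answer: Final position: (row=6, col=0), facing North

Derivation:
Start: (row=6, col=0), facing North
  F3: move forward 0/3 (blocked), now at (row=6, col=0)
  R: turn right, now facing East
  L: turn left, now facing North
  F5: move forward 0/5 (blocked), now at (row=6, col=0)
  F3: move forward 0/3 (blocked), now at (row=6, col=0)
Final: (row=6, col=0), facing North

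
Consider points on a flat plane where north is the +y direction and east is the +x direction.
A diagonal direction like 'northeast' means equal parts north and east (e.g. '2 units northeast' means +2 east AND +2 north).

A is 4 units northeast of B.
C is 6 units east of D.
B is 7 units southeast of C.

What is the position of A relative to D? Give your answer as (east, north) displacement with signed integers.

Answer: A is at (east=17, north=-3) relative to D.

Derivation:
Place D at the origin (east=0, north=0).
  C is 6 units east of D: delta (east=+6, north=+0); C at (east=6, north=0).
  B is 7 units southeast of C: delta (east=+7, north=-7); B at (east=13, north=-7).
  A is 4 units northeast of B: delta (east=+4, north=+4); A at (east=17, north=-3).
Therefore A relative to D: (east=17, north=-3).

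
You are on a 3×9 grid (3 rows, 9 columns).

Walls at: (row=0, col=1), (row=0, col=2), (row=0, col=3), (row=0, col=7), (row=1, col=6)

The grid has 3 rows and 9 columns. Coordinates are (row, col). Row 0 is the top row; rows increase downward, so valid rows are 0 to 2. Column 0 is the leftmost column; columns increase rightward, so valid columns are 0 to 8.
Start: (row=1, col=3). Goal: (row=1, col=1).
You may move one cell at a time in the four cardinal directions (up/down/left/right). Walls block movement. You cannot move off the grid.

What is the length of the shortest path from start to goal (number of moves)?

BFS from (row=1, col=3) until reaching (row=1, col=1):
  Distance 0: (row=1, col=3)
  Distance 1: (row=1, col=2), (row=1, col=4), (row=2, col=3)
  Distance 2: (row=0, col=4), (row=1, col=1), (row=1, col=5), (row=2, col=2), (row=2, col=4)  <- goal reached here
One shortest path (2 moves): (row=1, col=3) -> (row=1, col=2) -> (row=1, col=1)

Answer: Shortest path length: 2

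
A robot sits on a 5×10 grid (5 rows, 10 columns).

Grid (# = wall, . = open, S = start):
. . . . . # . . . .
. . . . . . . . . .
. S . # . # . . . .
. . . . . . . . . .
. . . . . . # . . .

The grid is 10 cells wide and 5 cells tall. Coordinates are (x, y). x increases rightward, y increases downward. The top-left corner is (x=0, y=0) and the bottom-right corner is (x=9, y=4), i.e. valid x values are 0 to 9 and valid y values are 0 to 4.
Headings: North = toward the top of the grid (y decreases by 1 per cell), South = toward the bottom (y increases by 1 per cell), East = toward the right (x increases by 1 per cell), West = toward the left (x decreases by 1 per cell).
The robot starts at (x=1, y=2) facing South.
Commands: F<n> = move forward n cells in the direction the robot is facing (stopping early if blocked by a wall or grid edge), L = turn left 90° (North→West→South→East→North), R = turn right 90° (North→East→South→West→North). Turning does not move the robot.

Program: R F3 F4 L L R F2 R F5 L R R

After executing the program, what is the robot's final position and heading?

Start: (x=1, y=2), facing South
  R: turn right, now facing West
  F3: move forward 1/3 (blocked), now at (x=0, y=2)
  F4: move forward 0/4 (blocked), now at (x=0, y=2)
  L: turn left, now facing South
  L: turn left, now facing East
  R: turn right, now facing South
  F2: move forward 2, now at (x=0, y=4)
  R: turn right, now facing West
  F5: move forward 0/5 (blocked), now at (x=0, y=4)
  L: turn left, now facing South
  R: turn right, now facing West
  R: turn right, now facing North
Final: (x=0, y=4), facing North

Answer: Final position: (x=0, y=4), facing North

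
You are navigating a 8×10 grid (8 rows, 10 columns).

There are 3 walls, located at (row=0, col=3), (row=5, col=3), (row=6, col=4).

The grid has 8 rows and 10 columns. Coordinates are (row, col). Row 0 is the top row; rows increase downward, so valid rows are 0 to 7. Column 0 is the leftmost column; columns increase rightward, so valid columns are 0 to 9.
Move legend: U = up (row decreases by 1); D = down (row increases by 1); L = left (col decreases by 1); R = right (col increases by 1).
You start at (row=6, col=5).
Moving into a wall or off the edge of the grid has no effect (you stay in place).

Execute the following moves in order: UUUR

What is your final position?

Start: (row=6, col=5)
  U (up): (row=6, col=5) -> (row=5, col=5)
  U (up): (row=5, col=5) -> (row=4, col=5)
  U (up): (row=4, col=5) -> (row=3, col=5)
  R (right): (row=3, col=5) -> (row=3, col=6)
Final: (row=3, col=6)

Answer: Final position: (row=3, col=6)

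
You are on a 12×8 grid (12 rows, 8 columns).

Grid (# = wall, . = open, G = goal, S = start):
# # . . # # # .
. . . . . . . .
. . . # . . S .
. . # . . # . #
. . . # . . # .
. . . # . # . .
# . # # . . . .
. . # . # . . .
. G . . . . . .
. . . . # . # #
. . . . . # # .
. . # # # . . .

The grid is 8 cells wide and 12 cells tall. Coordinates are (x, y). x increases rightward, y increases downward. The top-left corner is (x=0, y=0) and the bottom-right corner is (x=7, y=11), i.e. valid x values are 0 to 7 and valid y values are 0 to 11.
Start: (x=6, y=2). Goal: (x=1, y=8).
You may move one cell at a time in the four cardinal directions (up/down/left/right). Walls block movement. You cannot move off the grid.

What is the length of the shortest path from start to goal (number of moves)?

Answer: Shortest path length: 13

Derivation:
BFS from (x=6, y=2) until reaching (x=1, y=8):
  Distance 0: (x=6, y=2)
  Distance 1: (x=6, y=1), (x=5, y=2), (x=7, y=2), (x=6, y=3)
  Distance 2: (x=5, y=1), (x=7, y=1), (x=4, y=2)
  Distance 3: (x=7, y=0), (x=4, y=1), (x=4, y=3)
  Distance 4: (x=3, y=1), (x=3, y=3), (x=4, y=4)
  Distance 5: (x=3, y=0), (x=2, y=1), (x=5, y=4), (x=4, y=5)
  Distance 6: (x=2, y=0), (x=1, y=1), (x=2, y=2), (x=4, y=6)
  Distance 7: (x=0, y=1), (x=1, y=2), (x=5, y=6)
  Distance 8: (x=0, y=2), (x=1, y=3), (x=6, y=6), (x=5, y=7)
  Distance 9: (x=0, y=3), (x=1, y=4), (x=6, y=5), (x=7, y=6), (x=6, y=7), (x=5, y=8)
  Distance 10: (x=0, y=4), (x=2, y=4), (x=1, y=5), (x=7, y=5), (x=7, y=7), (x=4, y=8), (x=6, y=8), (x=5, y=9)
  Distance 11: (x=7, y=4), (x=0, y=5), (x=2, y=5), (x=1, y=6), (x=3, y=8), (x=7, y=8)
  Distance 12: (x=1, y=7), (x=3, y=7), (x=2, y=8), (x=3, y=9)
  Distance 13: (x=0, y=7), (x=1, y=8), (x=2, y=9), (x=3, y=10)  <- goal reached here
One shortest path (13 moves): (x=6, y=2) -> (x=5, y=2) -> (x=4, y=2) -> (x=4, y=1) -> (x=3, y=1) -> (x=2, y=1) -> (x=1, y=1) -> (x=1, y=2) -> (x=1, y=3) -> (x=1, y=4) -> (x=1, y=5) -> (x=1, y=6) -> (x=1, y=7) -> (x=1, y=8)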